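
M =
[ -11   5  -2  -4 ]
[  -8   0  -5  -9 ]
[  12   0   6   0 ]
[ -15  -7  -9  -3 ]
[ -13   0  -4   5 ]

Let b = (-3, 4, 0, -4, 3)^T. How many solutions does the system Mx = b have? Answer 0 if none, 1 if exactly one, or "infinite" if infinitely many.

0

Row reduce the augmented matrix [M | b].
R2 ← R2 − (8/11)·R1: [0, -40/11, -39/11, -67/11, 68/11]
R3 ← R3 + (12/11)·R1: [0, 60/11, 42/11, -48/11, -36/11]
R4 ← R4 − (15/11)·R1: [0, -152/11, -69/11, 27/11, 1/11]
R5 ← R5 − (13/11)·R1: [0, -65/11, -18/11, 107/11, 72/11]
R3 ← R3 + (3/2)·R2: [0, 0, -3/2, -27/2, 6]
R4 ← R4 − (19/5)·R2: [0, 0, 36/5, 128/5, -117/5]
R5 ← R5 − (13/8)·R2: [0, 0, 33/8, 157/8, -7/2]
R4 ← R4 + (24/5)·R3: [0, 0, 0, -196/5, 27/5]
R5 ← R5 + (11/4)·R3: [0, 0, 0, -35/2, 13]
R5 ← R5 − (25/56)·R4: [0, 0, 0, 0, 593/56]
The echelon form has 5 nonzero rows; the last pivot sits in the augmented column, so rank(M) = 4 but rank([M|b]) = 5.
Since the ranks differ, the system is inconsistent.
It has no solutions.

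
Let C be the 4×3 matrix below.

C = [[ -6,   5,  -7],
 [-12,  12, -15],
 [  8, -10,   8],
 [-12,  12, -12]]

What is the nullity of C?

0

Row reduce to echelon form.
R2 ← R2 − (2)·R1: [0, 2, -1]
R3 ← R3 + (4/3)·R1: [0, -10/3, -4/3]
R4 ← R4 − (2)·R1: [0, 2, 2]
R3 ← R3 + (5/3)·R2: [0, 0, -3]
R4 ← R4 − R2: [0, 0, 3]
R4 ← R4 + R3: [0, 0, 0]
3 nonzero rows, so rank(C) = 3.
C has 3 columns; by rank–nullity, nullity = 3 − 3 = 0.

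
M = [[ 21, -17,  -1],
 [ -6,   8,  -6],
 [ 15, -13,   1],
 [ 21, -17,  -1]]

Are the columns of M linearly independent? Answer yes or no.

Row reduce M to echelon form.
R2 ← R2 + (2/7)·R1: [0, 22/7, -44/7]
R3 ← R3 − (5/7)·R1: [0, -6/7, 12/7]
R4 ← R4 − R1: [0, 0, 0]
R3 ← R3 + (3/11)·R2: [0, 0, 0]
2 pivots among 3 columns.
Only 2 < 3 pivot columns, so the columns are linearly dependent.

no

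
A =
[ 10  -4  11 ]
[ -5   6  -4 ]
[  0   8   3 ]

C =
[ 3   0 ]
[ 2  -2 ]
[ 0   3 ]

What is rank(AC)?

First compute AC:
[[ 22,  41],
 [ -3, -24],
 [ 16,  -7]]
Now row reduce the product.
R2 ← R2 + (3/22)·R1: [0, -405/22]
R3 ← R3 − (8/11)·R1: [0, -405/11]
R3 ← R3 − (2)·R2: [0, 0]
2 nonzero rows, so rank(AC) = 2.

2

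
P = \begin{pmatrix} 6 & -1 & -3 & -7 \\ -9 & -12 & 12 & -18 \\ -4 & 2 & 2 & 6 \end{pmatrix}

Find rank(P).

3

Row reduce to echelon form.
R2 ← R2 + (3/2)·R1: [0, -27/2, 15/2, -57/2]
R3 ← R3 + (2/3)·R1: [0, 4/3, 0, 4/3]
R3 ← R3 + (8/81)·R2: [0, 0, 20/27, -40/27]
Echelon form has 3 nonzero rows, so rank(P) = 3.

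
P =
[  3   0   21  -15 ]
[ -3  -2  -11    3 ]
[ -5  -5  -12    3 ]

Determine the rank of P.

3

Row reduce to echelon form.
R2 ← R2 + R1: [0, -2, 10, -12]
R3 ← R3 + (5/3)·R1: [0, -5, 23, -22]
R3 ← R3 − (5/2)·R2: [0, 0, -2, 8]
Echelon form has 3 nonzero rows, so rank(P) = 3.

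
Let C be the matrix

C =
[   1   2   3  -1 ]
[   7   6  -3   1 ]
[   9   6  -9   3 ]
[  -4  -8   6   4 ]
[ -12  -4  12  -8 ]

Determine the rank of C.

3

Row reduce to echelon form.
R2 ← R2 − (7)·R1: [0, -8, -24, 8]
R3 ← R3 − (9)·R1: [0, -12, -36, 12]
R4 ← R4 + (4)·R1: [0, 0, 18, 0]
R5 ← R5 + (12)·R1: [0, 20, 48, -20]
R3 ← R3 − (3/2)·R2: [0, 0, 0, 0]
R5 ← R5 + (5/2)·R2: [0, 0, -12, 0]
Swap R3 ↔ R4
R5 ← R5 + (2/3)·R3: [0, 0, 0, 0]
Echelon form has 3 nonzero rows, so rank(C) = 3.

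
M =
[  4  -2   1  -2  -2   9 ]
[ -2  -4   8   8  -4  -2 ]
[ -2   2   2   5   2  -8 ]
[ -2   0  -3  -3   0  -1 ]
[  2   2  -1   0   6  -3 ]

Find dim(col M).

Row reduce to echelon form.
R2 ← R2 + (1/2)·R1: [0, -5, 17/2, 7, -5, 5/2]
R3 ← R3 + (1/2)·R1: [0, 1, 5/2, 4, 1, -7/2]
R4 ← R4 + (1/2)·R1: [0, -1, -5/2, -4, -1, 7/2]
R5 ← R5 − (1/2)·R1: [0, 3, -3/2, 1, 7, -15/2]
R3 ← R3 + (1/5)·R2: [0, 0, 21/5, 27/5, 0, -3]
R4 ← R4 − (1/5)·R2: [0, 0, -21/5, -27/5, 0, 3]
R5 ← R5 + (3/5)·R2: [0, 0, 18/5, 26/5, 4, -6]
R4 ← R4 + R3: [0, 0, 0, 0, 0, 0]
R5 ← R5 − (6/7)·R3: [0, 0, 0, 4/7, 4, -24/7]
Swap R4 ↔ R5
Echelon form has 4 nonzero rows, so rank(M) = 4.
The column space has dimension equal to the rank: 4.

4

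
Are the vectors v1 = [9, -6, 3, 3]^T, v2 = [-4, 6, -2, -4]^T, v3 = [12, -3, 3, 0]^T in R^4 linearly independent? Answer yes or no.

no

Form the matrix with these vectors as rows and row reduce.
R2 ← R2 + (4/9)·R1: [0, 10/3, -2/3, -8/3]
R3 ← R3 − (4/3)·R1: [0, 5, -1, -4]
R3 ← R3 − (3/2)·R2: [0, 0, 0, 0]
2 nonzero rows, so the 3 vectors span a space of dimension 2.
Since 2 < 3, the vectors are linearly dependent.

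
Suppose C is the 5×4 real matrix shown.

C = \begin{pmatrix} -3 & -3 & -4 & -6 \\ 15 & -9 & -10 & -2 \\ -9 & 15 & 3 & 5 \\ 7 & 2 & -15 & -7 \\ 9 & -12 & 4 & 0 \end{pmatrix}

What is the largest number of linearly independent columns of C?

4

Row reduce to echelon form.
R2 ← R2 + (5)·R1: [0, -24, -30, -32]
R3 ← R3 − (3)·R1: [0, 24, 15, 23]
R4 ← R4 + (7/3)·R1: [0, -5, -73/3, -21]
R5 ← R5 + (3)·R1: [0, -21, -8, -18]
R3 ← R3 + R2: [0, 0, -15, -9]
R4 ← R4 − (5/24)·R2: [0, 0, -217/12, -43/3]
R5 ← R5 − (7/8)·R2: [0, 0, 73/4, 10]
R4 ← R4 − (217/180)·R3: [0, 0, 0, -209/60]
R5 ← R5 + (73/60)·R3: [0, 0, 0, -19/20]
R5 ← R5 − (3/11)·R4: [0, 0, 0, 0]
Echelon form has 4 nonzero rows, so rank(C) = 4.
The rank gives the maximum number of linearly independent columns: 4.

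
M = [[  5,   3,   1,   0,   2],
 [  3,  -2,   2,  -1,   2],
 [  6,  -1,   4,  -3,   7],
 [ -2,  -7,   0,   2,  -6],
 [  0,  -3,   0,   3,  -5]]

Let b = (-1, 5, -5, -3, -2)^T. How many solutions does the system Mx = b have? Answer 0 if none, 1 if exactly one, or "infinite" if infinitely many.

0

Row reduce the augmented matrix [M | b].
R2 ← R2 − (3/5)·R1: [0, -19/5, 7/5, -1, 4/5, 28/5]
R3 ← R3 − (6/5)·R1: [0, -23/5, 14/5, -3, 23/5, -19/5]
R4 ← R4 + (2/5)·R1: [0, -29/5, 2/5, 2, -26/5, -17/5]
R3 ← R3 − (23/19)·R2: [0, 0, 21/19, -34/19, 69/19, -201/19]
R4 ← R4 − (29/19)·R2: [0, 0, -33/19, 67/19, -122/19, -227/19]
R5 ← R5 − (15/19)·R2: [0, 0, -21/19, 72/19, -107/19, -122/19]
R4 ← R4 + (11/7)·R3: [0, 0, 0, 5/7, -5/7, -200/7]
R5 ← R5 + R3: [0, 0, 0, 2, -2, -17]
R5 ← R5 − (14/5)·R4: [0, 0, 0, 0, 0, 63]
The echelon form has 5 nonzero rows; the last pivot sits in the augmented column, so rank(M) = 4 but rank([M|b]) = 5.
Since the ranks differ, the system is inconsistent.
It has no solutions.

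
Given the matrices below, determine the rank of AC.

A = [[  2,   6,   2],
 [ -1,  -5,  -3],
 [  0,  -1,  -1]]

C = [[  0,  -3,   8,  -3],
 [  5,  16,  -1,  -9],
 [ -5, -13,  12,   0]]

First compute AC:
[[ 20,  64,  34, -60],
 [-10, -38, -39,  48],
 [  0,  -3, -11,   9]]
Now row reduce the product.
R2 ← R2 + (1/2)·R1: [0, -6, -22, 18]
R3 ← R3 − (1/2)·R2: [0, 0, 0, 0]
2 nonzero rows, so rank(AC) = 2.

2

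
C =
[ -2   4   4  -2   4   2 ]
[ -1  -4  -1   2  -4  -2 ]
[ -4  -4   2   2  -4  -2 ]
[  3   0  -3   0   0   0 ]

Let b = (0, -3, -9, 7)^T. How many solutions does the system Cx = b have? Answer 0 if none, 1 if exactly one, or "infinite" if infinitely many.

0

Row reduce the augmented matrix [C | b].
R2 ← R2 − (1/2)·R1: [0, -6, -3, 3, -6, -3, -3]
R3 ← R3 − (2)·R1: [0, -12, -6, 6, -12, -6, -9]
R4 ← R4 + (3/2)·R1: [0, 6, 3, -3, 6, 3, 7]
R3 ← R3 − (2)·R2: [0, 0, 0, 0, 0, 0, -3]
R4 ← R4 + R2: [0, 0, 0, 0, 0, 0, 4]
R4 ← R4 + (4/3)·R3: [0, 0, 0, 0, 0, 0, 0]
The echelon form has 3 nonzero rows; the last pivot sits in the augmented column, so rank(C) = 2 but rank([C|b]) = 3.
Since the ranks differ, the system is inconsistent.
It has no solutions.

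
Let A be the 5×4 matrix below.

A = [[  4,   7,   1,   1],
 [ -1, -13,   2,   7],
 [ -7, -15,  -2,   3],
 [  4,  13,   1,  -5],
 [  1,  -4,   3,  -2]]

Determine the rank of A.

Row reduce to echelon form.
R2 ← R2 + (1/4)·R1: [0, -45/4, 9/4, 29/4]
R3 ← R3 + (7/4)·R1: [0, -11/4, -1/4, 19/4]
R4 ← R4 − R1: [0, 6, 0, -6]
R5 ← R5 − (1/4)·R1: [0, -23/4, 11/4, -9/4]
R3 ← R3 − (11/45)·R2: [0, 0, -4/5, 134/45]
R4 ← R4 + (8/15)·R2: [0, 0, 6/5, -32/15]
R5 ← R5 − (23/45)·R2: [0, 0, 8/5, -268/45]
R4 ← R4 + (3/2)·R3: [0, 0, 0, 7/3]
R5 ← R5 + (2)·R3: [0, 0, 0, 0]
Echelon form has 4 nonzero rows, so rank(A) = 4.

4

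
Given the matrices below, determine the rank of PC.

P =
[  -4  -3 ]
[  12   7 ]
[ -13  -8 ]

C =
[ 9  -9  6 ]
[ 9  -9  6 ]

First compute PC:
[[-63,  63, -42],
 [171, -171, 114],
 [-189, 189, -126]]
Now row reduce the product.
R2 ← R2 + (19/7)·R1: [0, 0, 0]
R3 ← R3 − (3)·R1: [0, 0, 0]
1 nonzero row, so rank(PC) = 1.

1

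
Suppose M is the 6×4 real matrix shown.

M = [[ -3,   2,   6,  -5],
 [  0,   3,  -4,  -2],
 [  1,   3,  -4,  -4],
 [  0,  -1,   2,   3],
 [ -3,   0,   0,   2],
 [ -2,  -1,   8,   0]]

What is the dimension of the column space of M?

Row reduce to echelon form.
R3 ← R3 + (1/3)·R1: [0, 11/3, -2, -17/3]
R5 ← R5 − R1: [0, -2, -6, 7]
R6 ← R6 − (2/3)·R1: [0, -7/3, 4, 10/3]
R3 ← R3 − (11/9)·R2: [0, 0, 26/9, -29/9]
R4 ← R4 + (1/3)·R2: [0, 0, 2/3, 7/3]
R5 ← R5 + (2/3)·R2: [0, 0, -26/3, 17/3]
R6 ← R6 + (7/9)·R2: [0, 0, 8/9, 16/9]
R4 ← R4 − (3/13)·R3: [0, 0, 0, 40/13]
R5 ← R5 + (3)·R3: [0, 0, 0, -4]
R6 ← R6 − (4/13)·R3: [0, 0, 0, 36/13]
R5 ← R5 + (13/10)·R4: [0, 0, 0, 0]
R6 ← R6 − (9/10)·R4: [0, 0, 0, 0]
Echelon form has 4 nonzero rows, so rank(M) = 4.
The column space has dimension equal to the rank: 4.

4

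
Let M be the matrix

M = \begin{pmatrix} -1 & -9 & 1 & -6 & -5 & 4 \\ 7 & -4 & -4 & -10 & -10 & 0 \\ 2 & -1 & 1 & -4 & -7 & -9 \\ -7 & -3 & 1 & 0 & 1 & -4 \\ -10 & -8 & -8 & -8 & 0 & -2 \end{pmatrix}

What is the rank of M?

Row reduce to echelon form.
R2 ← R2 + (7)·R1: [0, -67, 3, -52, -45, 28]
R3 ← R3 + (2)·R1: [0, -19, 3, -16, -17, -1]
R4 ← R4 − (7)·R1: [0, 60, -6, 42, 36, -32]
R5 ← R5 − (10)·R1: [0, 82, -18, 52, 50, -42]
R3 ← R3 − (19/67)·R2: [0, 0, 144/67, -84/67, -284/67, -599/67]
R4 ← R4 + (60/67)·R2: [0, 0, -222/67, -306/67, -288/67, -464/67]
R5 ← R5 + (82/67)·R2: [0, 0, -960/67, -780/67, -340/67, -518/67]
R4 ← R4 + (37/24)·R3: [0, 0, 0, -13/2, -65/6, -497/24]
R5 ← R5 + (20/3)·R3: [0, 0, 0, -20, -100/3, -202/3]
R5 ← R5 − (40/13)·R4: [0, 0, 0, 0, 0, -47/13]
Echelon form has 5 nonzero rows, so rank(M) = 5.

5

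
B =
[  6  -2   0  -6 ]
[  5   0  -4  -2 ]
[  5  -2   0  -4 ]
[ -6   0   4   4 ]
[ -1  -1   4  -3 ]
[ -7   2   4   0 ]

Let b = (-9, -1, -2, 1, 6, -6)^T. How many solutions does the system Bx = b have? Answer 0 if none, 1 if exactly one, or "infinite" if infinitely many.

0

Row reduce the augmented matrix [B | b].
R2 ← R2 − (5/6)·R1: [0, 5/3, -4, 3, 13/2]
R3 ← R3 − (5/6)·R1: [0, -1/3, 0, 1, 11/2]
R4 ← R4 + R1: [0, -2, 4, -2, -8]
R5 ← R5 + (1/6)·R1: [0, -4/3, 4, -4, 9/2]
R6 ← R6 + (7/6)·R1: [0, -1/3, 4, -7, -33/2]
R3 ← R3 + (1/5)·R2: [0, 0, -4/5, 8/5, 34/5]
R4 ← R4 + (6/5)·R2: [0, 0, -4/5, 8/5, -1/5]
R5 ← R5 + (4/5)·R2: [0, 0, 4/5, -8/5, 97/10]
R6 ← R6 + (1/5)·R2: [0, 0, 16/5, -32/5, -76/5]
R4 ← R4 − R3: [0, 0, 0, 0, -7]
R5 ← R5 + R3: [0, 0, 0, 0, 33/2]
R6 ← R6 + (4)·R3: [0, 0, 0, 0, 12]
R5 ← R5 + (33/14)·R4: [0, 0, 0, 0, 0]
R6 ← R6 + (12/7)·R4: [0, 0, 0, 0, 0]
The echelon form has 4 nonzero rows; the last pivot sits in the augmented column, so rank(B) = 3 but rank([B|b]) = 4.
Since the ranks differ, the system is inconsistent.
It has no solutions.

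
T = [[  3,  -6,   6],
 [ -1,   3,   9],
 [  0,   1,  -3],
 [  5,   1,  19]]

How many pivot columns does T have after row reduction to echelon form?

3

Row reduce to echelon form.
R2 ← R2 + (1/3)·R1: [0, 1, 11]
R4 ← R4 − (5/3)·R1: [0, 11, 9]
R3 ← R3 − R2: [0, 0, -14]
R4 ← R4 − (11)·R2: [0, 0, -112]
R4 ← R4 − (8)·R3: [0, 0, 0]
Echelon form has 3 nonzero rows, so rank(T) = 3.
Each nonzero row contributes one pivot column: 3 pivot columns.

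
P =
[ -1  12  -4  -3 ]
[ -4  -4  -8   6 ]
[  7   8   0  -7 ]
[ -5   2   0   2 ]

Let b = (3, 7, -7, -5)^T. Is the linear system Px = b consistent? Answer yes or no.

Row reduce the augmented matrix [P | b].
R2 ← R2 − (4)·R1: [0, -52, 8, 18, -5]
R3 ← R3 + (7)·R1: [0, 92, -28, -28, 14]
R4 ← R4 − (5)·R1: [0, -58, 20, 17, -20]
R3 ← R3 + (23/13)·R2: [0, 0, -180/13, 50/13, 67/13]
R4 ← R4 − (29/26)·R2: [0, 0, 144/13, -40/13, -375/26]
R4 ← R4 + (4/5)·R3: [0, 0, 0, 0, -103/10]
The echelon form has 4 nonzero rows; the last pivot sits in the augmented column, so rank(P) = 3 but rank([P|b]) = 4.
Since the ranks differ, the system is inconsistent.

no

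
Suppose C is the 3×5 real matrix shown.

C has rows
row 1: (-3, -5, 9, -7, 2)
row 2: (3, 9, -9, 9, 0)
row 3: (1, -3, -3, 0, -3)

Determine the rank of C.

2

Row reduce to echelon form.
R2 ← R2 + R1: [0, 4, 0, 2, 2]
R3 ← R3 + (1/3)·R1: [0, -14/3, 0, -7/3, -7/3]
R3 ← R3 + (7/6)·R2: [0, 0, 0, 0, 0]
Echelon form has 2 nonzero rows, so rank(C) = 2.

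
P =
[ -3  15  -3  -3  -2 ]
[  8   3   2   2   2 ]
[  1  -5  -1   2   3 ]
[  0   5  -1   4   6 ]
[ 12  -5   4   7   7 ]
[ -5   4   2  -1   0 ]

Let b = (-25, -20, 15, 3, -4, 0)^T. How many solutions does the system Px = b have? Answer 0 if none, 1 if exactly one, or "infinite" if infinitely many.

Row reduce the augmented matrix [P | b].
R2 ← R2 + (8/3)·R1: [0, 43, -6, -6, -10/3, -260/3]
R3 ← R3 + (1/3)·R1: [0, 0, -2, 1, 7/3, 20/3]
R5 ← R5 + (4)·R1: [0, 55, -8, -5, -1, -104]
R6 ← R6 − (5/3)·R1: [0, -21, 7, 4, 10/3, 125/3]
R4 ← R4 − (5/43)·R2: [0, 0, -13/43, 202/43, 824/129, 1687/129]
R5 ← R5 − (55/43)·R2: [0, 0, -14/43, 115/43, 421/129, 884/129]
R6 ← R6 + (21/43)·R2: [0, 0, 175/43, 46/43, 220/129, -85/129]
R4 ← R4 − (13/86)·R3: [0, 0, 0, 391/86, 519/86, 519/43]
R5 ← R5 − (7/43)·R3: [0, 0, 0, 108/43, 124/43, 248/43]
R6 ← R6 + (175/86)·R3: [0, 0, 0, 267/86, 555/86, 555/43]
R5 ← R5 − (216/391)·R4: [0, 0, 0, 0, -176/391, -352/391]
R6 ← R6 − (267/391)·R4: [0, 0, 0, 0, 912/391, 1824/391]
R6 ← R6 + (57/11)·R5: [0, 0, 0, 0, 0, 0]
The echelon form has 5 nonzero rows, and every pivot lies in the first 5 columns, so rank(P) = rank([P|b]) = 5.
The system is consistent.
rank = 5 = number of unknowns, so the solution is unique.

1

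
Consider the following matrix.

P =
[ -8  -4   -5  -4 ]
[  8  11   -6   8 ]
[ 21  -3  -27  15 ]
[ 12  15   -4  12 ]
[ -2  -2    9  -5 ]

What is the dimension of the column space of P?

4

Row reduce to echelon form.
R2 ← R2 + R1: [0, 7, -11, 4]
R3 ← R3 + (21/8)·R1: [0, -27/2, -321/8, 9/2]
R4 ← R4 + (3/2)·R1: [0, 9, -23/2, 6]
R5 ← R5 − (1/4)·R1: [0, -1, 41/4, -4]
R3 ← R3 + (27/14)·R2: [0, 0, -3435/56, 171/14]
R4 ← R4 − (9/7)·R2: [0, 0, 37/14, 6/7]
R5 ← R5 + (1/7)·R2: [0, 0, 243/28, -24/7]
R4 ← R4 + (148/3435)·R3: [0, 0, 0, 1584/1145]
R5 ← R5 + (162/1145)·R3: [0, 0, 0, -1947/1145]
R5 ← R5 + (59/48)·R4: [0, 0, 0, 0]
Echelon form has 4 nonzero rows, so rank(P) = 4.
The column space has dimension equal to the rank: 4.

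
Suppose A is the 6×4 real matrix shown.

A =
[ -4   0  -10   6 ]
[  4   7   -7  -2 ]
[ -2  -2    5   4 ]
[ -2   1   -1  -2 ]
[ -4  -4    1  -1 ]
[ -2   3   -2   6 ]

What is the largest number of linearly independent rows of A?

Row reduce to echelon form.
R2 ← R2 + R1: [0, 7, -17, 4]
R3 ← R3 − (1/2)·R1: [0, -2, 10, 1]
R4 ← R4 − (1/2)·R1: [0, 1, 4, -5]
R5 ← R5 − R1: [0, -4, 11, -7]
R6 ← R6 − (1/2)·R1: [0, 3, 3, 3]
R3 ← R3 + (2/7)·R2: [0, 0, 36/7, 15/7]
R4 ← R4 − (1/7)·R2: [0, 0, 45/7, -39/7]
R5 ← R5 + (4/7)·R2: [0, 0, 9/7, -33/7]
R6 ← R6 − (3/7)·R2: [0, 0, 72/7, 9/7]
R4 ← R4 − (5/4)·R3: [0, 0, 0, -33/4]
R5 ← R5 − (1/4)·R3: [0, 0, 0, -21/4]
R6 ← R6 − (2)·R3: [0, 0, 0, -3]
R5 ← R5 − (7/11)·R4: [0, 0, 0, 0]
R6 ← R6 − (4/11)·R4: [0, 0, 0, 0]
Echelon form has 4 nonzero rows, so rank(A) = 4.
The rank gives the maximum number of linearly independent rows: 4.

4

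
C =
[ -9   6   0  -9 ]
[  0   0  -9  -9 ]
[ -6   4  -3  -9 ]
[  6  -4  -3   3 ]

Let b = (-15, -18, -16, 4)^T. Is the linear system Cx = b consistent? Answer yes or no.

Row reduce the augmented matrix [C | b].
R3 ← R3 − (2/3)·R1: [0, 0, -3, -3, -6]
R4 ← R4 + (2/3)·R1: [0, 0, -3, -3, -6]
R3 ← R3 − (1/3)·R2: [0, 0, 0, 0, 0]
R4 ← R4 − (1/3)·R2: [0, 0, 0, 0, 0]
The echelon form has 2 nonzero rows, and every pivot lies in the first 4 columns, so rank(C) = rank([C|b]) = 2.
The system is consistent.

yes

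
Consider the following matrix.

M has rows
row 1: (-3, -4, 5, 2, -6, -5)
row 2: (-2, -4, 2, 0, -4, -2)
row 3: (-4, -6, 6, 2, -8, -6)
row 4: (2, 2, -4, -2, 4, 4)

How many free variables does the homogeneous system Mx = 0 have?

Row reduce to echelon form.
R2 ← R2 − (2/3)·R1: [0, -4/3, -4/3, -4/3, 0, 4/3]
R3 ← R3 − (4/3)·R1: [0, -2/3, -2/3, -2/3, 0, 2/3]
R4 ← R4 + (2/3)·R1: [0, -2/3, -2/3, -2/3, 0, 2/3]
R3 ← R3 − (1/2)·R2: [0, 0, 0, 0, 0, 0]
R4 ← R4 − (1/2)·R2: [0, 0, 0, 0, 0, 0]
2 nonzero rows, so rank(M) = 2.
M has 6 columns; by rank–nullity, nullity = 6 − 2 = 4.

4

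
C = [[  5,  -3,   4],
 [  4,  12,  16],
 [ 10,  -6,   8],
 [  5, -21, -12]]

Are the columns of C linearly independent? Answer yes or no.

no

Row reduce C to echelon form.
R2 ← R2 − (4/5)·R1: [0, 72/5, 64/5]
R3 ← R3 − (2)·R1: [0, 0, 0]
R4 ← R4 − R1: [0, -18, -16]
R4 ← R4 + (5/4)·R2: [0, 0, 0]
2 pivots among 3 columns.
Only 2 < 3 pivot columns, so the columns are linearly dependent.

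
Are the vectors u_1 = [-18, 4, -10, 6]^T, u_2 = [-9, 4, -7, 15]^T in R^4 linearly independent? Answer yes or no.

yes

Form the matrix with these vectors as rows and row reduce.
R2 ← R2 − (1/2)·R1: [0, 2, -2, 12]
2 nonzero rows, so the 2 vectors span a space of dimension 2.
Since 2 = 2, the vectors are linearly independent.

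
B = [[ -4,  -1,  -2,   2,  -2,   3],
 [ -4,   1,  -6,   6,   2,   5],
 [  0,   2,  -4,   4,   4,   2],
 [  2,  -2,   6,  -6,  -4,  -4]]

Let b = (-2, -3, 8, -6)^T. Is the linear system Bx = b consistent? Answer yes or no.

no

Row reduce the augmented matrix [B | b].
R2 ← R2 − R1: [0, 2, -4, 4, 4, 2, -1]
R4 ← R4 + (1/2)·R1: [0, -5/2, 5, -5, -5, -5/2, -7]
R3 ← R3 − R2: [0, 0, 0, 0, 0, 0, 9]
R4 ← R4 + (5/4)·R2: [0, 0, 0, 0, 0, 0, -33/4]
R4 ← R4 + (11/12)·R3: [0, 0, 0, 0, 0, 0, 0]
The echelon form has 3 nonzero rows; the last pivot sits in the augmented column, so rank(B) = 2 but rank([B|b]) = 3.
Since the ranks differ, the system is inconsistent.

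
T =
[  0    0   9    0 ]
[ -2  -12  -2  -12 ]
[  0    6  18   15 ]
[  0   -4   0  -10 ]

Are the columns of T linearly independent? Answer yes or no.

no

Row reduce T to echelon form.
Swap R1 ↔ R2
Swap R2 ↔ R3
R4 ← R4 + (2/3)·R2: [0, 0, 12, 0]
R4 ← R4 − (4/3)·R3: [0, 0, 0, 0]
3 pivots among 4 columns.
Only 3 < 4 pivot columns, so the columns are linearly dependent.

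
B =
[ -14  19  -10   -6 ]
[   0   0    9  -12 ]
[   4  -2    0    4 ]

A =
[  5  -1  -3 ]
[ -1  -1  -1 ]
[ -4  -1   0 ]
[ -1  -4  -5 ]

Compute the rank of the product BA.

First compute BA:
[[-43,  29,  53],
 [-24,  39,  60],
 [ 18, -18, -30]]
Now row reduce the product.
R2 ← R2 − (24/43)·R1: [0, 981/43, 1308/43]
R3 ← R3 + (18/43)·R1: [0, -252/43, -336/43]
R3 ← R3 + (28/109)·R2: [0, 0, 0]
2 nonzero rows, so rank(BA) = 2.

2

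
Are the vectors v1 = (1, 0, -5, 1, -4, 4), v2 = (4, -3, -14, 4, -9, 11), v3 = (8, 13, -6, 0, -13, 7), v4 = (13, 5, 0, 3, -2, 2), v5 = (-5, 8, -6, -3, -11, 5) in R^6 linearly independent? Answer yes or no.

Form the matrix with these vectors as rows and row reduce.
R2 ← R2 − (4)·R1: [0, -3, 6, 0, 7, -5]
R3 ← R3 − (8)·R1: [0, 13, 34, -8, 19, -25]
R4 ← R4 − (13)·R1: [0, 5, 65, -10, 50, -50]
R5 ← R5 + (5)·R1: [0, 8, -31, 2, -31, 25]
R3 ← R3 + (13/3)·R2: [0, 0, 60, -8, 148/3, -140/3]
R4 ← R4 + (5/3)·R2: [0, 0, 75, -10, 185/3, -175/3]
R5 ← R5 + (8/3)·R2: [0, 0, -15, 2, -37/3, 35/3]
R4 ← R4 − (5/4)·R3: [0, 0, 0, 0, 0, 0]
R5 ← R5 + (1/4)·R3: [0, 0, 0, 0, 0, 0]
3 nonzero rows, so the 5 vectors span a space of dimension 3.
Since 3 < 5, the vectors are linearly dependent.

no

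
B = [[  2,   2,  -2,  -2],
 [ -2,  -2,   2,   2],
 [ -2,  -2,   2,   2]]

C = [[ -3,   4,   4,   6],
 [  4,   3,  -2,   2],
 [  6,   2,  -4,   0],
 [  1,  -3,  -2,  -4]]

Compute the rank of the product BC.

First compute BC:
[[-12,  16,  16,  24],
 [ 12, -16, -16, -24],
 [ 12, -16, -16, -24]]
Now row reduce the product.
R2 ← R2 + R1: [0, 0, 0, 0]
R3 ← R3 + R1: [0, 0, 0, 0]
1 nonzero row, so rank(BC) = 1.

1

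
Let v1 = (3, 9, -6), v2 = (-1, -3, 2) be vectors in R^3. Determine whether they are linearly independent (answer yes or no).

Form the matrix with these vectors as rows and row reduce.
R2 ← R2 + (1/3)·R1: [0, 0, 0]
1 nonzero row, so the 2 vectors span a space of dimension 1.
Since 1 < 2, the vectors are linearly dependent.

no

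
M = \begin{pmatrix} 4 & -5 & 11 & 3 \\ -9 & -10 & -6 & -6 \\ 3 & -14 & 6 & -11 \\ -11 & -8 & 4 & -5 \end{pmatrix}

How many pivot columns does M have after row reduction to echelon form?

Row reduce to echelon form.
R2 ← R2 + (9/4)·R1: [0, -85/4, 75/4, 3/4]
R3 ← R3 − (3/4)·R1: [0, -41/4, -9/4, -53/4]
R4 ← R4 + (11/4)·R1: [0, -87/4, 137/4, 13/4]
R3 ← R3 − (41/85)·R2: [0, 0, -192/17, -1157/85]
R4 ← R4 − (87/85)·R2: [0, 0, 256/17, 211/85]
R4 ← R4 + (4/3)·R3: [0, 0, 0, -47/3]
Echelon form has 4 nonzero rows, so rank(M) = 4.
Each nonzero row contributes one pivot column: 4 pivot columns.

4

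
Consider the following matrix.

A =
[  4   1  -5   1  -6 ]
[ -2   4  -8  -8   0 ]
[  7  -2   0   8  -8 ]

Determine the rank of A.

Row reduce to echelon form.
R2 ← R2 + (1/2)·R1: [0, 9/2, -21/2, -15/2, -3]
R3 ← R3 − (7/4)·R1: [0, -15/4, 35/4, 25/4, 5/2]
R3 ← R3 + (5/6)·R2: [0, 0, 0, 0, 0]
Echelon form has 2 nonzero rows, so rank(A) = 2.

2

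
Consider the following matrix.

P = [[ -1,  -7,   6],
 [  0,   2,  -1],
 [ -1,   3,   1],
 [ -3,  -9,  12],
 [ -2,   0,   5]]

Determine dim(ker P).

Row reduce to echelon form.
R3 ← R3 − R1: [0, 10, -5]
R4 ← R4 − (3)·R1: [0, 12, -6]
R5 ← R5 − (2)·R1: [0, 14, -7]
R3 ← R3 − (5)·R2: [0, 0, 0]
R4 ← R4 − (6)·R2: [0, 0, 0]
R5 ← R5 − (7)·R2: [0, 0, 0]
2 nonzero rows, so rank(P) = 2.
P has 3 columns; by rank–nullity, nullity = 3 − 2 = 1.

1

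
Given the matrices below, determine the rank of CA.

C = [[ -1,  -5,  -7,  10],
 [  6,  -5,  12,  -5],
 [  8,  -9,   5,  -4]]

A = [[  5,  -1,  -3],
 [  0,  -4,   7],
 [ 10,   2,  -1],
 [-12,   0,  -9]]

3

First compute CA:
[[-195,   7, -115],
 [210,  38, -20],
 [138,  38, -56]]
Now row reduce the product.
R2 ← R2 + (14/13)·R1: [0, 592/13, -1870/13]
R3 ← R3 + (46/65)·R1: [0, 2792/65, -1786/13]
R3 ← R3 − (349/370)·R2: [0, 0, -63/37]
3 nonzero rows, so rank(CA) = 3.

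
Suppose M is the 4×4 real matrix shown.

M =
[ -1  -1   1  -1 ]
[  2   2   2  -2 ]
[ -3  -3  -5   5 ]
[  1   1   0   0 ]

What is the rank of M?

Row reduce to echelon form.
R2 ← R2 + (2)·R1: [0, 0, 4, -4]
R3 ← R3 − (3)·R1: [0, 0, -8, 8]
R4 ← R4 + R1: [0, 0, 1, -1]
R3 ← R3 + (2)·R2: [0, 0, 0, 0]
R4 ← R4 − (1/4)·R2: [0, 0, 0, 0]
Echelon form has 2 nonzero rows, so rank(M) = 2.

2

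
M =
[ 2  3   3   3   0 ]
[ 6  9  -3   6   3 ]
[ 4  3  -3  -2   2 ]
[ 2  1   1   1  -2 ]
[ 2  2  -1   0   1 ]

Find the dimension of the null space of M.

Row reduce to echelon form.
R2 ← R2 − (3)·R1: [0, 0, -12, -3, 3]
R3 ← R3 − (2)·R1: [0, -3, -9, -8, 2]
R4 ← R4 − R1: [0, -2, -2, -2, -2]
R5 ← R5 − R1: [0, -1, -4, -3, 1]
Swap R2 ↔ R3
R4 ← R4 − (2/3)·R2: [0, 0, 4, 10/3, -10/3]
R5 ← R5 − (1/3)·R2: [0, 0, -1, -1/3, 1/3]
R4 ← R4 + (1/3)·R3: [0, 0, 0, 7/3, -7/3]
R5 ← R5 − (1/12)·R3: [0, 0, 0, -1/12, 1/12]
R5 ← R5 + (1/28)·R4: [0, 0, 0, 0, 0]
4 nonzero rows, so rank(M) = 4.
M has 5 columns; by rank–nullity, nullity = 5 − 4 = 1.

1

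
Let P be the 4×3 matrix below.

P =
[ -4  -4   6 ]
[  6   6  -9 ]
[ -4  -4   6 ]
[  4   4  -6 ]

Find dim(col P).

1

Row reduce to echelon form.
R2 ← R2 + (3/2)·R1: [0, 0, 0]
R3 ← R3 − R1: [0, 0, 0]
R4 ← R4 + R1: [0, 0, 0]
Echelon form has 1 nonzero row, so rank(P) = 1.
The column space has dimension equal to the rank: 1.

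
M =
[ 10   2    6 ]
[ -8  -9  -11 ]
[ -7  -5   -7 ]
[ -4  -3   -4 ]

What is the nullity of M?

0

Row reduce to echelon form.
R2 ← R2 + (4/5)·R1: [0, -37/5, -31/5]
R3 ← R3 + (7/10)·R1: [0, -18/5, -14/5]
R4 ← R4 + (2/5)·R1: [0, -11/5, -8/5]
R3 ← R3 − (18/37)·R2: [0, 0, 8/37]
R4 ← R4 − (11/37)·R2: [0, 0, 9/37]
R4 ← R4 − (9/8)·R3: [0, 0, 0]
3 nonzero rows, so rank(M) = 3.
M has 3 columns; by rank–nullity, nullity = 3 − 3 = 0.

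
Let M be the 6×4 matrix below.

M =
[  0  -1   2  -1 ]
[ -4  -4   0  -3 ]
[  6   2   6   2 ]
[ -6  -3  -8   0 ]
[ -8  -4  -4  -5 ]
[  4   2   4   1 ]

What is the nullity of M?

1

Row reduce to echelon form.
Swap R1 ↔ R2
R3 ← R3 + (3/2)·R1: [0, -4, 6, -5/2]
R4 ← R4 − (3/2)·R1: [0, 3, -8, 9/2]
R5 ← R5 − (2)·R1: [0, 4, -4, 1]
R6 ← R6 + R1: [0, -2, 4, -2]
R3 ← R3 − (4)·R2: [0, 0, -2, 3/2]
R4 ← R4 + (3)·R2: [0, 0, -2, 3/2]
R5 ← R5 + (4)·R2: [0, 0, 4, -3]
R6 ← R6 − (2)·R2: [0, 0, 0, 0]
R4 ← R4 − R3: [0, 0, 0, 0]
R5 ← R5 + (2)·R3: [0, 0, 0, 0]
3 nonzero rows, so rank(M) = 3.
M has 4 columns; by rank–nullity, nullity = 4 − 3 = 1.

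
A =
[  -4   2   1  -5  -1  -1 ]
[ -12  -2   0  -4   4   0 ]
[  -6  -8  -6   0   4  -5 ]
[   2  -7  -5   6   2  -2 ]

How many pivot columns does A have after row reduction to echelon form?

Row reduce to echelon form.
R2 ← R2 − (3)·R1: [0, -8, -3, 11, 7, 3]
R3 ← R3 − (3/2)·R1: [0, -11, -15/2, 15/2, 11/2, -7/2]
R4 ← R4 + (1/2)·R1: [0, -6, -9/2, 7/2, 3/2, -5/2]
R3 ← R3 − (11/8)·R2: [0, 0, -27/8, -61/8, -33/8, -61/8]
R4 ← R4 − (3/4)·R2: [0, 0, -9/4, -19/4, -15/4, -19/4]
R4 ← R4 − (2/3)·R3: [0, 0, 0, 1/3, -1, 1/3]
Echelon form has 4 nonzero rows, so rank(A) = 4.
Each nonzero row contributes one pivot column: 4 pivot columns.

4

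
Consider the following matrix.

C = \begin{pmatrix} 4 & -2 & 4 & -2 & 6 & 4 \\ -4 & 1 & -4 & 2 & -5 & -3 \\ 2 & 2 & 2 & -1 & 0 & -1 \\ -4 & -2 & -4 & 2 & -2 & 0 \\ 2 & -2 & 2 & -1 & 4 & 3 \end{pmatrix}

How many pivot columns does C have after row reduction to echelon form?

2

Row reduce to echelon form.
R2 ← R2 + R1: [0, -1, 0, 0, 1, 1]
R3 ← R3 − (1/2)·R1: [0, 3, 0, 0, -3, -3]
R4 ← R4 + R1: [0, -4, 0, 0, 4, 4]
R5 ← R5 − (1/2)·R1: [0, -1, 0, 0, 1, 1]
R3 ← R3 + (3)·R2: [0, 0, 0, 0, 0, 0]
R4 ← R4 − (4)·R2: [0, 0, 0, 0, 0, 0]
R5 ← R5 − R2: [0, 0, 0, 0, 0, 0]
Echelon form has 2 nonzero rows, so rank(C) = 2.
Each nonzero row contributes one pivot column: 2 pivot columns.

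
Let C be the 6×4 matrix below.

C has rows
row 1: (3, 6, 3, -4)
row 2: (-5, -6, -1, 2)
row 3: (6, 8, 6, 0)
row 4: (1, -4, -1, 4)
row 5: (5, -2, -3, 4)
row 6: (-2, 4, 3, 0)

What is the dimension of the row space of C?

Row reduce to echelon form.
R2 ← R2 + (5/3)·R1: [0, 4, 4, -14/3]
R3 ← R3 − (2)·R1: [0, -4, 0, 8]
R4 ← R4 − (1/3)·R1: [0, -6, -2, 16/3]
R5 ← R5 − (5/3)·R1: [0, -12, -8, 32/3]
R6 ← R6 + (2/3)·R1: [0, 8, 5, -8/3]
R3 ← R3 + R2: [0, 0, 4, 10/3]
R4 ← R4 + (3/2)·R2: [0, 0, 4, -5/3]
R5 ← R5 + (3)·R2: [0, 0, 4, -10/3]
R6 ← R6 − (2)·R2: [0, 0, -3, 20/3]
R4 ← R4 − R3: [0, 0, 0, -5]
R5 ← R5 − R3: [0, 0, 0, -20/3]
R6 ← R6 + (3/4)·R3: [0, 0, 0, 55/6]
R5 ← R5 − (4/3)·R4: [0, 0, 0, 0]
R6 ← R6 + (11/6)·R4: [0, 0, 0, 0]
Echelon form has 4 nonzero rows, so rank(C) = 4.
The row space has dimension equal to the rank: 4.

4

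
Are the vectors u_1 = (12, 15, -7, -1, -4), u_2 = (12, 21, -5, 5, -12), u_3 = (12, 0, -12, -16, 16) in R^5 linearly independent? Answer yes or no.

no

Form the matrix with these vectors as rows and row reduce.
R2 ← R2 − R1: [0, 6, 2, 6, -8]
R3 ← R3 − R1: [0, -15, -5, -15, 20]
R3 ← R3 + (5/2)·R2: [0, 0, 0, 0, 0]
2 nonzero rows, so the 3 vectors span a space of dimension 2.
Since 2 < 3, the vectors are linearly dependent.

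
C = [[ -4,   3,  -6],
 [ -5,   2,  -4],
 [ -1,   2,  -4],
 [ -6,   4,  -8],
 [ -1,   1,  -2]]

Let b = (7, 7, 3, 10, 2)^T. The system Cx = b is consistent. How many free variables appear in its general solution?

1

Row reduce the augmented matrix [C | b].
R2 ← R2 − (5/4)·R1: [0, -7/4, 7/2, -7/4]
R3 ← R3 − (1/4)·R1: [0, 5/4, -5/2, 5/4]
R4 ← R4 − (3/2)·R1: [0, -1/2, 1, -1/2]
R5 ← R5 − (1/4)·R1: [0, 1/4, -1/2, 1/4]
R3 ← R3 + (5/7)·R2: [0, 0, 0, 0]
R4 ← R4 − (2/7)·R2: [0, 0, 0, 0]
R5 ← R5 + (1/7)·R2: [0, 0, 0, 0]
The echelon form has 2 nonzero rows, and every pivot lies in the first 3 columns, so rank(C) = rank([C|b]) = 2.
The system is consistent.
Free variables = (unknowns) − (rank) = 3 − 2 = 1.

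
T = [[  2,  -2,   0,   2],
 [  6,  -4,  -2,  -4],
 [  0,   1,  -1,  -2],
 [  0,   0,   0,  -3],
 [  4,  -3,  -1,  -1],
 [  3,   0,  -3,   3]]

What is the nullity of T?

Row reduce to echelon form.
R2 ← R2 − (3)·R1: [0, 2, -2, -10]
R5 ← R5 − (2)·R1: [0, 1, -1, -5]
R6 ← R6 − (3/2)·R1: [0, 3, -3, 0]
R3 ← R3 − (1/2)·R2: [0, 0, 0, 3]
R5 ← R5 − (1/2)·R2: [0, 0, 0, 0]
R6 ← R6 − (3/2)·R2: [0, 0, 0, 15]
R4 ← R4 + R3: [0, 0, 0, 0]
R6 ← R6 − (5)·R3: [0, 0, 0, 0]
3 nonzero rows, so rank(T) = 3.
T has 4 columns; by rank–nullity, nullity = 4 − 3 = 1.

1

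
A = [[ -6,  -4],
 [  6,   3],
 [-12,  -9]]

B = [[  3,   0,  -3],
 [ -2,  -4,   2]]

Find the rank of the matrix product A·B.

First compute AB:
[[-10,  16,  10],
 [ 12, -12, -12],
 [-18,  36,  18]]
Now row reduce the product.
R2 ← R2 + (6/5)·R1: [0, 36/5, 0]
R3 ← R3 − (9/5)·R1: [0, 36/5, 0]
R3 ← R3 − R2: [0, 0, 0]
2 nonzero rows, so rank(AB) = 2.

2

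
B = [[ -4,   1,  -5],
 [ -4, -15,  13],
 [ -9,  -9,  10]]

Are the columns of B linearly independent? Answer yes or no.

yes

Row reduce B to echelon form.
R2 ← R2 − R1: [0, -16, 18]
R3 ← R3 − (9/4)·R1: [0, -45/4, 85/4]
R3 ← R3 − (45/64)·R2: [0, 0, 275/32]
3 pivots among 3 columns.
Every column is a pivot column, so the columns are linearly independent.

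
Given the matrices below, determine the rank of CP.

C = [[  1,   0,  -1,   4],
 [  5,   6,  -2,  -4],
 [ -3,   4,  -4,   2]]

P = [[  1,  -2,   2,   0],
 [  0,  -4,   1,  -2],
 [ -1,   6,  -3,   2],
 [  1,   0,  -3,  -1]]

3

First compute CP:
[[  6,  -8,  -7,  -6],
 [  3, -46,  34, -12],
 [  3, -34,   4, -18]]
Now row reduce the product.
R2 ← R2 − (1/2)·R1: [0, -42, 75/2, -9]
R3 ← R3 − (1/2)·R1: [0, -30, 15/2, -15]
R3 ← R3 − (5/7)·R2: [0, 0, -135/7, -60/7]
3 nonzero rows, so rank(CP) = 3.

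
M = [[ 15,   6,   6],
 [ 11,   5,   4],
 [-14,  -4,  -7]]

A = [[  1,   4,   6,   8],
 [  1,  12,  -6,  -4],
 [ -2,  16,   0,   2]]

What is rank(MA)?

3

First compute MA:
[[  9, 228,  54, 108],
 [  8, 168,  36,  76],
 [ -4, -216, -60, -110]]
Now row reduce the product.
R2 ← R2 − (8/9)·R1: [0, -104/3, -12, -20]
R3 ← R3 + (4/9)·R1: [0, -344/3, -36, -62]
R3 ← R3 − (43/13)·R2: [0, 0, 48/13, 54/13]
3 nonzero rows, so rank(MA) = 3.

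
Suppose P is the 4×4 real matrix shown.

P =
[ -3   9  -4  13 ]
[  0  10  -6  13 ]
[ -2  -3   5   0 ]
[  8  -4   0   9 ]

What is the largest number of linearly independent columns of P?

4

Row reduce to echelon form.
R3 ← R3 − (2/3)·R1: [0, -9, 23/3, -26/3]
R4 ← R4 + (8/3)·R1: [0, 20, -32/3, 131/3]
R3 ← R3 + (9/10)·R2: [0, 0, 34/15, 91/30]
R4 ← R4 − (2)·R2: [0, 0, 4/3, 53/3]
R4 ← R4 − (10/17)·R3: [0, 0, 0, 270/17]
Echelon form has 4 nonzero rows, so rank(P) = 4.
The rank gives the maximum number of linearly independent columns: 4.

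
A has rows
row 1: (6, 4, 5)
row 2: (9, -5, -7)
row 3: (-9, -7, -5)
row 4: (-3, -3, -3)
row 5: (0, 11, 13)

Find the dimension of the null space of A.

0

Row reduce to echelon form.
R2 ← R2 − (3/2)·R1: [0, -11, -29/2]
R3 ← R3 + (3/2)·R1: [0, -1, 5/2]
R4 ← R4 + (1/2)·R1: [0, -1, -1/2]
R3 ← R3 − (1/11)·R2: [0, 0, 42/11]
R4 ← R4 − (1/11)·R2: [0, 0, 9/11]
R5 ← R5 + R2: [0, 0, -3/2]
R4 ← R4 − (3/14)·R3: [0, 0, 0]
R5 ← R5 + (11/28)·R3: [0, 0, 0]
3 nonzero rows, so rank(A) = 3.
A has 3 columns; by rank–nullity, nullity = 3 − 3 = 0.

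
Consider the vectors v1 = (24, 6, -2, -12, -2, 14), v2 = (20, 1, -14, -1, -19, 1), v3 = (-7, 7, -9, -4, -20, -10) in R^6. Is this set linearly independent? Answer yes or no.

yes

Form the matrix with these vectors as rows and row reduce.
R2 ← R2 − (5/6)·R1: [0, -4, -37/3, 9, -52/3, -32/3]
R3 ← R3 + (7/24)·R1: [0, 35/4, -115/12, -15/2, -247/12, -71/12]
R3 ← R3 + (35/16)·R2: [0, 0, -585/16, 195/16, -117/2, -117/4]
3 nonzero rows, so the 3 vectors span a space of dimension 3.
Since 3 = 3, the vectors are linearly independent.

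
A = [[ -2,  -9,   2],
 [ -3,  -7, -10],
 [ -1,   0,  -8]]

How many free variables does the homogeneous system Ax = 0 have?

1

Row reduce to echelon form.
R2 ← R2 − (3/2)·R1: [0, 13/2, -13]
R3 ← R3 − (1/2)·R1: [0, 9/2, -9]
R3 ← R3 − (9/13)·R2: [0, 0, 0]
2 nonzero rows, so rank(A) = 2.
A has 3 columns; by rank–nullity, nullity = 3 − 2 = 1.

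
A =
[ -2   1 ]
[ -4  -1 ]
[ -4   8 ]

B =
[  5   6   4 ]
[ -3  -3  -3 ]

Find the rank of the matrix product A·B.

First compute AB:
[[-13, -15, -11],
 [-17, -21, -13],
 [-44, -48, -40]]
Now row reduce the product.
R2 ← R2 − (17/13)·R1: [0, -18/13, 18/13]
R3 ← R3 − (44/13)·R1: [0, 36/13, -36/13]
R3 ← R3 + (2)·R2: [0, 0, 0]
2 nonzero rows, so rank(AB) = 2.

2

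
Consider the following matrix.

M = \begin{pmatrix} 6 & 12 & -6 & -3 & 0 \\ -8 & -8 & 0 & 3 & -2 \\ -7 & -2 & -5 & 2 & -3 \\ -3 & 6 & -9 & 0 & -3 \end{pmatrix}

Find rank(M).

2

Row reduce to echelon form.
R2 ← R2 + (4/3)·R1: [0, 8, -8, -1, -2]
R3 ← R3 + (7/6)·R1: [0, 12, -12, -3/2, -3]
R4 ← R4 + (1/2)·R1: [0, 12, -12, -3/2, -3]
R3 ← R3 − (3/2)·R2: [0, 0, 0, 0, 0]
R4 ← R4 − (3/2)·R2: [0, 0, 0, 0, 0]
Echelon form has 2 nonzero rows, so rank(M) = 2.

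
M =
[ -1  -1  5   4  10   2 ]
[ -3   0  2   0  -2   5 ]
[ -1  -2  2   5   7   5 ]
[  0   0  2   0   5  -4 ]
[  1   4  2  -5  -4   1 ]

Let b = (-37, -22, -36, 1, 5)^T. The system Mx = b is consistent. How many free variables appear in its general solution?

1

Row reduce the augmented matrix [M | b].
R2 ← R2 − (3)·R1: [0, 3, -13, -12, -32, -1, 89]
R3 ← R3 − R1: [0, -1, -3, 1, -3, 3, 1]
R5 ← R5 + R1: [0, 3, 7, -1, 6, 3, -32]
R3 ← R3 + (1/3)·R2: [0, 0, -22/3, -3, -41/3, 8/3, 92/3]
R5 ← R5 − R2: [0, 0, 20, 11, 38, 4, -121]
R4 ← R4 + (3/11)·R3: [0, 0, 0, -9/11, 14/11, -36/11, 103/11]
R5 ← R5 + (30/11)·R3: [0, 0, 0, 31/11, 8/11, 124/11, -411/11]
R5 ← R5 + (31/9)·R4: [0, 0, 0, 0, 46/9, 0, -46/9]
The echelon form has 5 nonzero rows, and every pivot lies in the first 6 columns, so rank(M) = rank([M|b]) = 5.
The system is consistent.
Free variables = (unknowns) − (rank) = 6 − 5 = 1.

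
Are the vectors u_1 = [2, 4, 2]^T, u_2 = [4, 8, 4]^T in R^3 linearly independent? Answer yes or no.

Form the matrix with these vectors as rows and row reduce.
R2 ← R2 − (2)·R1: [0, 0, 0]
1 nonzero row, so the 2 vectors span a space of dimension 1.
Since 1 < 2, the vectors are linearly dependent.

no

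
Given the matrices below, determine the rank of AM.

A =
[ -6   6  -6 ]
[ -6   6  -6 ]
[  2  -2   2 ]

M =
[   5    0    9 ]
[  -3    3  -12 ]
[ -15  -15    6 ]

First compute AM:
[[ 42, 108, -162],
 [ 42, 108, -162],
 [-14, -36,  54]]
Now row reduce the product.
R2 ← R2 − R1: [0, 0, 0]
R3 ← R3 + (1/3)·R1: [0, 0, 0]
1 nonzero row, so rank(AM) = 1.

1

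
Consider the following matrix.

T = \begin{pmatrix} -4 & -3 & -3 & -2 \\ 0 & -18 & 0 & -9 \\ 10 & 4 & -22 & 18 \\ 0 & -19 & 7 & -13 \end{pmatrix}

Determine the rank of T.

3

Row reduce to echelon form.
R3 ← R3 + (5/2)·R1: [0, -7/2, -59/2, 13]
R3 ← R3 − (7/36)·R2: [0, 0, -59/2, 59/4]
R4 ← R4 − (19/18)·R2: [0, 0, 7, -7/2]
R4 ← R4 + (14/59)·R3: [0, 0, 0, 0]
Echelon form has 3 nonzero rows, so rank(T) = 3.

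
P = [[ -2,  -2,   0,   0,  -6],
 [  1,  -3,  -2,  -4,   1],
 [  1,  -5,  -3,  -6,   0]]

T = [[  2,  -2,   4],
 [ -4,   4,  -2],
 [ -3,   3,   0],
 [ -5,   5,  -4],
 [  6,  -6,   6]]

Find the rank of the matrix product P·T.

2

First compute PT:
[[-32,  32, -40],
 [ 46, -46,  32],
 [ 61, -61,  38]]
Now row reduce the product.
R2 ← R2 + (23/16)·R1: [0, 0, -51/2]
R3 ← R3 + (61/32)·R1: [0, 0, -153/4]
R3 ← R3 − (3/2)·R2: [0, 0, 0]
2 nonzero rows, so rank(PT) = 2.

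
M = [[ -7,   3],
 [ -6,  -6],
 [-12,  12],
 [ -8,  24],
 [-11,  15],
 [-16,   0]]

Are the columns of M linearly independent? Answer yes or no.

Row reduce M to echelon form.
R2 ← R2 − (6/7)·R1: [0, -60/7]
R3 ← R3 − (12/7)·R1: [0, 48/7]
R4 ← R4 − (8/7)·R1: [0, 144/7]
R5 ← R5 − (11/7)·R1: [0, 72/7]
R6 ← R6 − (16/7)·R1: [0, -48/7]
R3 ← R3 + (4/5)·R2: [0, 0]
R4 ← R4 + (12/5)·R2: [0, 0]
R5 ← R5 + (6/5)·R2: [0, 0]
R6 ← R6 − (4/5)·R2: [0, 0]
2 pivots among 2 columns.
Every column is a pivot column, so the columns are linearly independent.

yes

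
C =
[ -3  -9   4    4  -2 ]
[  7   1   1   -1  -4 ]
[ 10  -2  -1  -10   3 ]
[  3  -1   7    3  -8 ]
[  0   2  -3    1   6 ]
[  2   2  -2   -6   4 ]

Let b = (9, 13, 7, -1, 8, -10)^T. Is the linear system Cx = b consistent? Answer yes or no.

yes

Row reduce the augmented matrix [C | b].
R2 ← R2 + (7/3)·R1: [0, -20, 31/3, 25/3, -26/3, 34]
R3 ← R3 + (10/3)·R1: [0, -32, 37/3, 10/3, -11/3, 37]
R4 ← R4 + R1: [0, -10, 11, 7, -10, 8]
R6 ← R6 + (2/3)·R1: [0, -4, 2/3, -10/3, 8/3, -4]
R3 ← R3 − (8/5)·R2: [0, 0, -21/5, -10, 51/5, -87/5]
R4 ← R4 − (1/2)·R2: [0, 0, 35/6, 17/6, -17/3, -9]
R5 ← R5 + (1/10)·R2: [0, 0, -59/30, 11/6, 77/15, 57/5]
R6 ← R6 − (1/5)·R2: [0, 0, -7/5, -5, 22/5, -54/5]
R4 ← R4 + (25/18)·R3: [0, 0, 0, -199/18, 17/2, -199/6]
R5 ← R5 − (59/126)·R3: [0, 0, 0, 821/126, 5/14, 821/42]
R6 ← R6 − (1/3)·R3: [0, 0, 0, -5/3, 1, -5]
R5 ← R5 + (821/1393)·R4: [0, 0, 0, 0, 1068/199, 0]
R6 ← R6 − (30/199)·R4: [0, 0, 0, 0, -56/199, 0]
R6 ← R6 + (14/267)·R5: [0, 0, 0, 0, 0, 0]
The echelon form has 5 nonzero rows, and every pivot lies in the first 5 columns, so rank(C) = rank([C|b]) = 5.
The system is consistent.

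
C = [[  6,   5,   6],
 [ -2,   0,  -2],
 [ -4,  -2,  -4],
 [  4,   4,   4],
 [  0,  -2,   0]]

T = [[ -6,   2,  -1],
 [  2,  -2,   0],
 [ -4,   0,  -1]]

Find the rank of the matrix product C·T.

2

First compute CT:
[[-50,   2, -12],
 [ 20,  -4,   4],
 [ 36,  -4,   8],
 [-32,   0,  -8],
 [ -4,   4,   0]]
Now row reduce the product.
R2 ← R2 + (2/5)·R1: [0, -16/5, -4/5]
R3 ← R3 + (18/25)·R1: [0, -64/25, -16/25]
R4 ← R4 − (16/25)·R1: [0, -32/25, -8/25]
R5 ← R5 − (2/25)·R1: [0, 96/25, 24/25]
R3 ← R3 − (4/5)·R2: [0, 0, 0]
R4 ← R4 − (2/5)·R2: [0, 0, 0]
R5 ← R5 + (6/5)·R2: [0, 0, 0]
2 nonzero rows, so rank(CT) = 2.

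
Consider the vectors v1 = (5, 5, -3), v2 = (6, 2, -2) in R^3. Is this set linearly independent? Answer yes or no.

yes

Form the matrix with these vectors as rows and row reduce.
R2 ← R2 − (6/5)·R1: [0, -4, 8/5]
2 nonzero rows, so the 2 vectors span a space of dimension 2.
Since 2 = 2, the vectors are linearly independent.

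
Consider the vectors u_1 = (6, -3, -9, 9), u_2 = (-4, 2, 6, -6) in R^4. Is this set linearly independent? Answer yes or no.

no

Form the matrix with these vectors as rows and row reduce.
R2 ← R2 + (2/3)·R1: [0, 0, 0, 0]
1 nonzero row, so the 2 vectors span a space of dimension 1.
Since 1 < 2, the vectors are linearly dependent.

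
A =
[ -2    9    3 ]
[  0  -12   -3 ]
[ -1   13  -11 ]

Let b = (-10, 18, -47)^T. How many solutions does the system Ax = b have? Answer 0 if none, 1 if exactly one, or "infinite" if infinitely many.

Row reduce the augmented matrix [A | b].
R3 ← R3 − (1/2)·R1: [0, 17/2, -25/2, -42]
R3 ← R3 + (17/24)·R2: [0, 0, -117/8, -117/4]
The echelon form has 3 nonzero rows, and every pivot lies in the first 3 columns, so rank(A) = rank([A|b]) = 3.
The system is consistent.
rank = 3 = number of unknowns, so the solution is unique.

1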